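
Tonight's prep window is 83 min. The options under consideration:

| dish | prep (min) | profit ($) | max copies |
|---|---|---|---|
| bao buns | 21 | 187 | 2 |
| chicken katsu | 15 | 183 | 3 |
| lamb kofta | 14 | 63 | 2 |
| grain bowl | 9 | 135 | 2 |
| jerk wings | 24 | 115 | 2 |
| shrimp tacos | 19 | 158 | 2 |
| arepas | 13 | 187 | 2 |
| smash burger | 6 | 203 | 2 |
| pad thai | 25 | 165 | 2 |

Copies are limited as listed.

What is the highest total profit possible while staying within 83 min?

Ranking by ratio (profit/min): smash burger 33.83, grain bowl 15.00, arepas 14.38.
Filling by ratio: chicken katsu + 2×grain bowl + 2×arepas + 2×smash burger for 1233, with 12 min left unused.
Dropping 2×grain bowl frees 18 min; slotting in 2×chicken katsu (30 min) lifts the total to 1329 at 83 min.

1329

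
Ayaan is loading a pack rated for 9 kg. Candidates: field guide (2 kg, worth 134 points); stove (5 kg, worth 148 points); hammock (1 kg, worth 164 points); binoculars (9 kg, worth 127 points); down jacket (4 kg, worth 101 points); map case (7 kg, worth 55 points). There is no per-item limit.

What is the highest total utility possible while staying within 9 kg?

1476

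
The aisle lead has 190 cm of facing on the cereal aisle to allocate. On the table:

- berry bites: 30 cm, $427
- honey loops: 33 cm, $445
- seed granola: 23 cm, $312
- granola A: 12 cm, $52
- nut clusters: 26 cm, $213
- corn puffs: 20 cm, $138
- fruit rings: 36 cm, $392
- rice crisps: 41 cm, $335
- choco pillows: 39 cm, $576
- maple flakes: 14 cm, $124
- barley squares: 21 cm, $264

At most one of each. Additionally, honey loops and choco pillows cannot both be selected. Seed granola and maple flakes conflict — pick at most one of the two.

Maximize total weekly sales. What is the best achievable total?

2306

Berry bites + seed granola + fruit rings + rice crisps + choco pillows + barley squares uses 190 of the 190 cm and totals 2306.
An exhaustive check of the 2048 subsets confirms 2306.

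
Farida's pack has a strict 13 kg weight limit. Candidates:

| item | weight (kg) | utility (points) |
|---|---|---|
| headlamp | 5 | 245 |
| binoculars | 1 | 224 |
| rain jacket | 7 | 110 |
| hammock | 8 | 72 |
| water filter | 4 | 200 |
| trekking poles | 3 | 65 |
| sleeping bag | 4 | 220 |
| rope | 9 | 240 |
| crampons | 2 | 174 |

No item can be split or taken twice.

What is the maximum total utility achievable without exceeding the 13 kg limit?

863

Ranking by ratio (utility/kg): binoculars 224.00, crampons 87.00, sleeping bag 55.00.
Filling by ratio: binoculars + water filter + sleeping bag + crampons for 818, with 2 kg left unused.
Replace water filter with headlamp: the trade gains 45 net, giving 863 at 12 kg.
The closest alternative, headlamp + binoculars + water filter + crampons, reaches only 843.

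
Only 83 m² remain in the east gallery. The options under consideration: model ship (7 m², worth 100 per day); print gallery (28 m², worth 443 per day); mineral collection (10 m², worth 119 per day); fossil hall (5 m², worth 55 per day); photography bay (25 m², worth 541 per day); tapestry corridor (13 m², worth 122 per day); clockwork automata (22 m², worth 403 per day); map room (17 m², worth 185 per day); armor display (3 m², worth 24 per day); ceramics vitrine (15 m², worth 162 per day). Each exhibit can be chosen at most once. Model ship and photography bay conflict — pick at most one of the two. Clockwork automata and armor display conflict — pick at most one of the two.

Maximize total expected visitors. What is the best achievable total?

1442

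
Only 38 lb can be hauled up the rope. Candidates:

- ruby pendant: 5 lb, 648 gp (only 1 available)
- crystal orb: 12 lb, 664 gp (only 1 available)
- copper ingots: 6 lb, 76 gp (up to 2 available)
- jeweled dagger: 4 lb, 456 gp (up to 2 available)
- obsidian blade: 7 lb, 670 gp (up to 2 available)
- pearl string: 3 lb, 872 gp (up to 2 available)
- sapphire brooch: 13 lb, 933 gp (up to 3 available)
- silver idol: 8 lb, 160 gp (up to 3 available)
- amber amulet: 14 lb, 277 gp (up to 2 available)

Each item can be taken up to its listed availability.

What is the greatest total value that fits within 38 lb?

4665

A density-first pass picks ruby pendant + 2×jeweled dagger + 2×obsidian blade + 2×pearl string — 4644 at 33 lb.
Dropping 2×jeweled dagger frees 8 lb; slotting in sapphire brooch (13 lb) lifts the total to 4665 at 38 lb.
Every other selection either busts 38 lb or exceeds an availability limit or fails to beat 4665.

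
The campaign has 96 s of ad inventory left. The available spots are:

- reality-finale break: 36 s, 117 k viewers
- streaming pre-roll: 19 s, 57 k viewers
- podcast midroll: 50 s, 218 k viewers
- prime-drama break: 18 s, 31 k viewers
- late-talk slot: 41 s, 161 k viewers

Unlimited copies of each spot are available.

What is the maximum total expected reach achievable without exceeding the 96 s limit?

Taking podcast midroll + late-talk slot: 91 s used, 379 in expected reach.

379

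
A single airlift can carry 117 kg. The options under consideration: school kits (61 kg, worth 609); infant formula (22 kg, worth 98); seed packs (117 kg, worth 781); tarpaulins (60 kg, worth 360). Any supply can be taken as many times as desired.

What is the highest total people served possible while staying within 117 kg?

Density check — school kits 9.98, seed packs 6.68, tarpaulins 6.00 are the best per kg.
The ratio ordering already packs tightly: school kits + 2×infant formula, 105 kg, 805.
No other feasible combination exceeds 805.

805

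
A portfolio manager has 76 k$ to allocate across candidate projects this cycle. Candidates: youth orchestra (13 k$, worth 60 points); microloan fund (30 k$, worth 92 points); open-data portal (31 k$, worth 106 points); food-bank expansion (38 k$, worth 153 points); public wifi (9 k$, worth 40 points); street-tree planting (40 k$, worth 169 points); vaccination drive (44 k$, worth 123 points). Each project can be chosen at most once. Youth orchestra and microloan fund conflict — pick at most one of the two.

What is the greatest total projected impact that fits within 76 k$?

By projected impact per k$: youth orchestra 4.62, public wifi 4.44, street-tree planting 4.22, food-bank expansion 4.03 lead.
A density-first pass picks youth orchestra + public wifi + street-tree planting — 269 at 62 k$.
Dropping youth orchestra and public wifi frees 22 k$; slotting in open-data portal (31 k$) lifts the total to 275 at 71 k$.

275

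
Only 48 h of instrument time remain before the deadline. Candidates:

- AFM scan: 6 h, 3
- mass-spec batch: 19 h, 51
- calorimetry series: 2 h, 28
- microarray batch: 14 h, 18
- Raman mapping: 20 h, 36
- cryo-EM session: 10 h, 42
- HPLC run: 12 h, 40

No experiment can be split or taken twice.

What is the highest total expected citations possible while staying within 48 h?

Ranking by ratio (expected citations/h): calorimetry series 14.00, cryo-EM session 4.20, HPLC run 3.33.
Taking mass-spec batch + calorimetry series + cryo-EM session + HPLC run: 43 h used, 161 in expected citations.
Every other selection either busts 48 h or fails to beat 161.

161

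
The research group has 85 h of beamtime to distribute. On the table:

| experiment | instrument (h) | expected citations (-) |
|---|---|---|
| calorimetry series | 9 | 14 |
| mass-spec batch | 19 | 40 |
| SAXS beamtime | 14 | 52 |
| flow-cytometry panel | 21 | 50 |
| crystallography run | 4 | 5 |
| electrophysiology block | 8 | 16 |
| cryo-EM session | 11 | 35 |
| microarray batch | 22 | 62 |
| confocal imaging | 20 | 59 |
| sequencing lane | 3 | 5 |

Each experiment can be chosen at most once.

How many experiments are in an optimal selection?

Best achievable expected citations is 239.
SAXS beamtime + flow-cytometry panel + electrophysiology block + microarray batch + confocal imaging hits 239 at 85 h.
Any selection reaching 239 contains exactly 5 experiments.

5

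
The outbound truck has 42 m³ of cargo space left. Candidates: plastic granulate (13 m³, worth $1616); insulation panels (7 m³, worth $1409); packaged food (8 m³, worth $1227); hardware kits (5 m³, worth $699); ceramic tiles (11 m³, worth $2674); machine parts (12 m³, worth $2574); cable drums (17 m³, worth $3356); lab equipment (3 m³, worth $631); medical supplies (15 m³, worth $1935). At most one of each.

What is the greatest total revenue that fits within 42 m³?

8604

Filling by ratio: insulation panels + packaged food + ceramic tiles + machine parts + lab equipment for 8515, with 1 m³ left unused.
Replace insulation panels and packaged food and lab equipment with cable drums: the trade gains 89 net, giving 8604 at 40 m³.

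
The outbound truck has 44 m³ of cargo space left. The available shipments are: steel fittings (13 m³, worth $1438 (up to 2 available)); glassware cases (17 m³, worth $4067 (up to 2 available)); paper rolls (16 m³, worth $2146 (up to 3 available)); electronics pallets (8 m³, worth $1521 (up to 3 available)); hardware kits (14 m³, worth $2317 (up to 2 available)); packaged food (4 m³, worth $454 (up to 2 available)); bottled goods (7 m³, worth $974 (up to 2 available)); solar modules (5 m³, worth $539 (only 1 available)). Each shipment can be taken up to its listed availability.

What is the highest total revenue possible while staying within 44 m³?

The ratio ordering already packs tightly: 2×glassware cases + electronics pallets, 42 m³, 9655.
Every other selection either busts 44 m³ or exceeds an availability limit or fails to beat 9655.

9655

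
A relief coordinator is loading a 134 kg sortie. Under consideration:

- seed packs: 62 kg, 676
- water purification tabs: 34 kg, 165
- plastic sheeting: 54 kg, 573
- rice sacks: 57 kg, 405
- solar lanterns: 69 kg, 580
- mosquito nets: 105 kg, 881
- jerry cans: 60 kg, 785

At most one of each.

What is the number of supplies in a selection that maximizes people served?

2

Optimal total is 1461.
seed packs + jerry cans hits 1461 at 122 kg.
All optima have 2 supplies.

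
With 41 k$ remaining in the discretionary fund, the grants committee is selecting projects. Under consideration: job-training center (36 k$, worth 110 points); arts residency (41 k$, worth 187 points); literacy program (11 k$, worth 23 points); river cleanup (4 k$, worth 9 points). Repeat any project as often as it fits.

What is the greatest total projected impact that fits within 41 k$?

Best packing: arts residency — 41 k$, 187 total.

187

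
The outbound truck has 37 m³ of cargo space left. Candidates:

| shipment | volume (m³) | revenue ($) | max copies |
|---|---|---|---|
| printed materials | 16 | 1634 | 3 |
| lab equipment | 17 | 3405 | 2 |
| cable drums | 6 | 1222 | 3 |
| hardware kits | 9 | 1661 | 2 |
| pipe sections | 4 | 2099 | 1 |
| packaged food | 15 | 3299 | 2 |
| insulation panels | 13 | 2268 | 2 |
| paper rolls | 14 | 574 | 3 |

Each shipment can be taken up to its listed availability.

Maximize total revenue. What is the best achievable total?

Greedy by ratio would take pipe sections + 2×packaged food: 34 m³ used, total 8697.
Dropping packaged food frees 15 m³; slotting in 3×cable drums (18 m³) lifts the total to 9064 at 37 m³.
Every other selection either busts 37 m³ or exceeds an availability limit or fails to beat 9064.

9064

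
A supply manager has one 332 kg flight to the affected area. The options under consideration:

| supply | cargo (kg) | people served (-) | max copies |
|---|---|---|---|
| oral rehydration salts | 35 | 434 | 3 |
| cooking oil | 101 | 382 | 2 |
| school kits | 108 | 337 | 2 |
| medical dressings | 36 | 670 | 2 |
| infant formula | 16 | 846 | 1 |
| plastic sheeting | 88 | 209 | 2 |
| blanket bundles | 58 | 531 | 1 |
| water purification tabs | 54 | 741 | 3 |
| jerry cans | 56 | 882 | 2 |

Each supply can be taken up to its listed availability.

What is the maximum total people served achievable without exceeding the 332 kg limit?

5559

Density check — infant formula 52.88, medical dressings 18.61, jerry cans 15.75 are the best per kg.
Taking the top-ratio supplies first gives 2×medical dressings + infant formula + 2×water purification tabs + 2×jerry cans for 5432 (308 kg).
Dropping water purification tabs frees 54 kg; slotting in 2×oral rehydration salts (70 kg) lifts the total to 5559 at 324 kg.
That's the maximum — no swap from here does better than 5559.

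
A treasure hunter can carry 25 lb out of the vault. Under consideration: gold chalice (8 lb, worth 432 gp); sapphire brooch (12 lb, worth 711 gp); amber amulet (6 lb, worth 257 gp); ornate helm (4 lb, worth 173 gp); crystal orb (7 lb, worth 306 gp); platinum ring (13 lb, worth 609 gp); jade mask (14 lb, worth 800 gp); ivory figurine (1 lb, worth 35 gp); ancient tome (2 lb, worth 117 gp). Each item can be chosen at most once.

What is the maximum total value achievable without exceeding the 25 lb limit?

Density check — sapphire brooch 59.25, ancient tome 58.50, jade mask 57.14 are the best per lb.
A density-first pass picks gold chalice + sapphire brooch + ivory figurine + ancient tome — 1295 at 23 lb.
Dropping sapphire brooch frees 12 lb; slotting in jade mask (14 lb) lifts the total to 1384 at 25 lb.
An exhaustive check of the 512 subsets confirms 1384.

1384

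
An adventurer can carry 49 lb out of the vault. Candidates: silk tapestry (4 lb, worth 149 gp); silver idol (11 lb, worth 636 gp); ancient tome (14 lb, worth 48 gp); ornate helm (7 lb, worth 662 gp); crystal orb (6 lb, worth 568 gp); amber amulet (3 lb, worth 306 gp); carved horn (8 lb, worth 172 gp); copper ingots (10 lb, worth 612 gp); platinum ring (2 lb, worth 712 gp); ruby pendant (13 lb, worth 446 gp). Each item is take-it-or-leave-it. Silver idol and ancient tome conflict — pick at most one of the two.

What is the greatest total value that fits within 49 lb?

3668

Greedy by ratio would take silk tapestry + silver idol + ornate helm + crystal orb + amber amulet + copper ingots + platinum ring: 43 lb used, total 3645.
Replace silk tapestry with carved horn: the trade gains 23 net, giving 3668 at 47 lb.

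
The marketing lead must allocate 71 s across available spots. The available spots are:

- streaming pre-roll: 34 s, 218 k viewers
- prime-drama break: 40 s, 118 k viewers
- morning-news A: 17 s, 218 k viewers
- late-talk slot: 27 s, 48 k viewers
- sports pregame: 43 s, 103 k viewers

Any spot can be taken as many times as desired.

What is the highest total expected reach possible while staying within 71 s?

The ratio ordering already packs tightly: 4×morning-news A, 68 s, 872.

872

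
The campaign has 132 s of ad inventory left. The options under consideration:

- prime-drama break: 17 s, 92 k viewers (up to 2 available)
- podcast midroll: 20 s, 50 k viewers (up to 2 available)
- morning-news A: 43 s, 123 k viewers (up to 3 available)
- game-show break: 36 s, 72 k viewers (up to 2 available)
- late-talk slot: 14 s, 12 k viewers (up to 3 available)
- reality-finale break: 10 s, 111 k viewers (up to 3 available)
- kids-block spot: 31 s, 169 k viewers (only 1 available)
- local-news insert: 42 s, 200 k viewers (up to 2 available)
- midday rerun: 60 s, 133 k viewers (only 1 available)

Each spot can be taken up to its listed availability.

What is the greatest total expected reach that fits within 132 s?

825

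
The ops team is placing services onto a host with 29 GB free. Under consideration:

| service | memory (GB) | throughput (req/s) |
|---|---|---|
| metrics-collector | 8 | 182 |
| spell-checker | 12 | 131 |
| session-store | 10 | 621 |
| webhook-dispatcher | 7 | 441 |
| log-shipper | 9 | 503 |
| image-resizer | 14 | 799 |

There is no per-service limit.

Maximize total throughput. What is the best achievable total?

Ranking by ratio (throughput/GB): webhook-dispatcher 63.00, session-store 62.10, image-resizer 57.07.
Best packing: 4×webhook-dispatcher — 28 GB, 1764 total.
No other feasible combination exceeds 1764.

1764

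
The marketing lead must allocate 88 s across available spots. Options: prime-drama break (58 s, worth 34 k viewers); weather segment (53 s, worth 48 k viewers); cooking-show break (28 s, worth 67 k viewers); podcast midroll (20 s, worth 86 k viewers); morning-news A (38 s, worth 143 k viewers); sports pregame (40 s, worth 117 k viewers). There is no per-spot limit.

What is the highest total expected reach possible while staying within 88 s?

344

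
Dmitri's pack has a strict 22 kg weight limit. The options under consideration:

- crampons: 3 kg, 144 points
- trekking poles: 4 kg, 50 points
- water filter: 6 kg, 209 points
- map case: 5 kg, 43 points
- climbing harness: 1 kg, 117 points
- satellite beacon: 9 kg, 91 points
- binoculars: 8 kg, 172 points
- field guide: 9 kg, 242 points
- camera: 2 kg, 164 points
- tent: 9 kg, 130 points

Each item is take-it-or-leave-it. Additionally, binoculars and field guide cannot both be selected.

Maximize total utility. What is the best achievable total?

Taking crampons + water filter + climbing harness + field guide + camera: 21 kg used, 876 in utility.
Runner-up crampons + water filter + climbing harness + binoculars + camera tops out at 806.

876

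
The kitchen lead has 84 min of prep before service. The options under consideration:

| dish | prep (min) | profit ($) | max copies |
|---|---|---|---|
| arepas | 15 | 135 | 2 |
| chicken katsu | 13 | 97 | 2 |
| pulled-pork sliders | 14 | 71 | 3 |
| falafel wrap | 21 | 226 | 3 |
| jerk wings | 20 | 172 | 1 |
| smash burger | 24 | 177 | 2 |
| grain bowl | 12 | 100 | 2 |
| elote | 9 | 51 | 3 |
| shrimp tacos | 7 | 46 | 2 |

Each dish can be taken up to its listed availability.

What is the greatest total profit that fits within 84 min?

850

A density-first pass picks arepas + 3×falafel wrap — 813 at 78 min.
Dropping arepas frees 15 min; slotting in jerk wings (20 min) lifts the total to 850 at 83 min.
The spare 1 min is too small for any remaining dish, and no exchange beats 850.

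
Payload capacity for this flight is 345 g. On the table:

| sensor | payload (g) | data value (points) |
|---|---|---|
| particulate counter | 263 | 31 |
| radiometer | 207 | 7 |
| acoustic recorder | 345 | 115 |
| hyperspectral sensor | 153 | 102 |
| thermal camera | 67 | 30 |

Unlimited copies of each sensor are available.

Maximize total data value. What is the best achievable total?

204

2×hyperspectral sensor uses 306 of the 345 g and totals 204.
Every other selection either busts 345 g or fails to beat 204.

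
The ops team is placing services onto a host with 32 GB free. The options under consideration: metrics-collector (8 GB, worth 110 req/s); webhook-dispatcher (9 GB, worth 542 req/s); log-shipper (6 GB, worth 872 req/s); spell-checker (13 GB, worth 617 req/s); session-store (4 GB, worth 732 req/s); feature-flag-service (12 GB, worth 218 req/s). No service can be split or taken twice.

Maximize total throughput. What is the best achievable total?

2763

Best packing: webhook-dispatcher + log-shipper + spell-checker + session-store — 32 GB, 2763 total.
Runner-up webhook-dispatcher + log-shipper + session-store + feature-flag-service tops out at 2364.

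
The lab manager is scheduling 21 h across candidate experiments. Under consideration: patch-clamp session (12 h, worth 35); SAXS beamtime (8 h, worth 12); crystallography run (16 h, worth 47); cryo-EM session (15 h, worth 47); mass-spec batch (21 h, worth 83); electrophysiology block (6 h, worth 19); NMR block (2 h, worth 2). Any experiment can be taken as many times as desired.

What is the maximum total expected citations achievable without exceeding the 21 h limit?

83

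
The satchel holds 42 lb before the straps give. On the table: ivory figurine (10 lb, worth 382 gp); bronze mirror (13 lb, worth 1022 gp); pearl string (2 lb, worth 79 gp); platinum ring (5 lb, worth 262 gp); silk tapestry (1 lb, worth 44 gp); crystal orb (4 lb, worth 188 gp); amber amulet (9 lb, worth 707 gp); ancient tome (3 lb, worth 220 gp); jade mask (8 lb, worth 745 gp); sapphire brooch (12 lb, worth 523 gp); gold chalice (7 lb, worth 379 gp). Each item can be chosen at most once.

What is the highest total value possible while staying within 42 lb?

3152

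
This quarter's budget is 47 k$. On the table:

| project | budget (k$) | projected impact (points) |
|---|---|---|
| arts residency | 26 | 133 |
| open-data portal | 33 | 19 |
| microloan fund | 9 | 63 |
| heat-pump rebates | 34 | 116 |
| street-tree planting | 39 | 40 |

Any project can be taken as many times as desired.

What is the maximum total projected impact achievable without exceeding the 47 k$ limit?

315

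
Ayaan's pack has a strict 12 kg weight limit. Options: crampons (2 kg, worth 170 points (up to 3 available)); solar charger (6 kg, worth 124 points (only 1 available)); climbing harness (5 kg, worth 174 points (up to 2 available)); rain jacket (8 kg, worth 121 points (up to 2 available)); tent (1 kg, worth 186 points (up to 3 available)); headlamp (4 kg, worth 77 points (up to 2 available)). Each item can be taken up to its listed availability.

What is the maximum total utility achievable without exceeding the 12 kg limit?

By utility per kg: tent 186.00, crampons 85.00, climbing harness 34.80, solar charger 20.67 lead.
Filling by ratio: 3×crampons + 3×tent for 1068, with 3 kg left unused.
Dropping crampons frees 2 kg; slotting in climbing harness (5 kg) lifts the total to 1072 at 12 kg.

1072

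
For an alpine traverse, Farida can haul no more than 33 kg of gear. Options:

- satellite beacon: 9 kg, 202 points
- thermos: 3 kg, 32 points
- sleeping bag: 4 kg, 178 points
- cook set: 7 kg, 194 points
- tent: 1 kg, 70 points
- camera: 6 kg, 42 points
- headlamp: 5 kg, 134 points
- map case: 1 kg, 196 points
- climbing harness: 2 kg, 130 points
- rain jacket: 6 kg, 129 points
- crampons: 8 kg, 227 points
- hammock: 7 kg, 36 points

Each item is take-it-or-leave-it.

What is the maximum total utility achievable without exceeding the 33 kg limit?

1197

Filling by ratio: thermos + sleeping bag + cook set + tent + headlamp + map case + climbing harness + crampons for 1161, with 2 kg left unused.
Replace thermos and headlamp with satellite beacon: the trade gains 36 net, giving 1197 at 32 kg.
Runner-up sleeping bag + cook set + headlamp + map case + climbing harness + rain jacket + crampons tops out at 1188.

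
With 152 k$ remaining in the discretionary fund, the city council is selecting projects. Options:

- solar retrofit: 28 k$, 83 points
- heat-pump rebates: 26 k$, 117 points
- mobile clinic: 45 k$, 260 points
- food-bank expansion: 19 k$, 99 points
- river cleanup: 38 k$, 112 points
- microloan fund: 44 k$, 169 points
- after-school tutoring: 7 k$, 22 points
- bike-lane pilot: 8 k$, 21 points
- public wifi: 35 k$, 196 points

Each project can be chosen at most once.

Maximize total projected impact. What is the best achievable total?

746

Ranking by ratio (projected impact/k$): mobile clinic 5.78, public wifi 5.60, food-bank expansion 5.21, heat-pump rebates 4.50.
A density-first pass picks heat-pump rebates + mobile clinic + food-bank expansion + after-school tutoring + bike-lane pilot + public wifi — 715 at 140 k$.
Dropping heat-pump rebates and bike-lane pilot frees 34 k$; slotting in microloan fund (44 k$) lifts the total to 746 at 150 k$.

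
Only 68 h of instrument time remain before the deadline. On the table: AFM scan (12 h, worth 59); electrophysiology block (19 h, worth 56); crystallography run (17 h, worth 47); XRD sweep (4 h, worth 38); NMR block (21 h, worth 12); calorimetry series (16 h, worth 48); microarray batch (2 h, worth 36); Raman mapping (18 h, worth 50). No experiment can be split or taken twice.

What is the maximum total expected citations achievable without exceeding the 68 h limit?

249

Greedy by ratio would take AFM scan + electrophysiology block + XRD sweep + calorimetry series + microarray batch: 53 h used, total 237.
Dropping XRD sweep frees 4 h; slotting in Raman mapping (18 h) lifts the total to 249 at 67 h.
The closest alternative, AFM scan + electrophysiology block + crystallography run + XRD sweep + calorimetry series, reaches only 248.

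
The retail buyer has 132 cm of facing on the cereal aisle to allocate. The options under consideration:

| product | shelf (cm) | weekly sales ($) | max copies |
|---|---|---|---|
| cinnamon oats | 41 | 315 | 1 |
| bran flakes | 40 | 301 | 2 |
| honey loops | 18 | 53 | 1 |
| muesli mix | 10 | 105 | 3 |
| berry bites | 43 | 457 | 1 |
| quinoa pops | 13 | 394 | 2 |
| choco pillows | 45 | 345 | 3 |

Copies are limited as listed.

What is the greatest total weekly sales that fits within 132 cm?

1770

Taking the top-ratio products first gives honey loops + 3×muesli mix + berry bites + 2×quinoa pops for 1613 (117 cm).
Dropping honey loops and muesli mix frees 28 cm; slotting in cinnamon oats (41 cm) lifts the total to 1770 at 130 cm.
The spare 2 cm is too small for any remaining product, and no exchange beats 1770.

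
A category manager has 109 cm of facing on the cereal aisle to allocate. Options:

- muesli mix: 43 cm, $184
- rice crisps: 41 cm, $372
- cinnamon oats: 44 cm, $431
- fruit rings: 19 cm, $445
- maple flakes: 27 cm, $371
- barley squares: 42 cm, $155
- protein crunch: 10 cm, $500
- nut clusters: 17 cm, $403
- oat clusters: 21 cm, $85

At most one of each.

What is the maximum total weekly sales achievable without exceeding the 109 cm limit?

1805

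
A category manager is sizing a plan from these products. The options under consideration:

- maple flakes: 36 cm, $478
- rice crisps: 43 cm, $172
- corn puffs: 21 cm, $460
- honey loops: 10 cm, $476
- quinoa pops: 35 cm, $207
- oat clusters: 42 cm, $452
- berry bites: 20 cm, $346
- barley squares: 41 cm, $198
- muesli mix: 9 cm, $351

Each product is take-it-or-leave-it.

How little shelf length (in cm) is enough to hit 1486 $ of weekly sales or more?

60

Look for the lowest-shelf combination reaching 1486.
corn puffs + honey loops + berry bites + muesli mix reaches 1633 using 60 cm.
Any bundle with less than 60 cm falls short of 1486.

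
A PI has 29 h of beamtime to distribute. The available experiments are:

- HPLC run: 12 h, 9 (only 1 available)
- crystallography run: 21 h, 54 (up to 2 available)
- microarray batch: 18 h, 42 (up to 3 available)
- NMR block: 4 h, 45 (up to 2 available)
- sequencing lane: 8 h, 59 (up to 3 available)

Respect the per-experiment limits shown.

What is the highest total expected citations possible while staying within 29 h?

222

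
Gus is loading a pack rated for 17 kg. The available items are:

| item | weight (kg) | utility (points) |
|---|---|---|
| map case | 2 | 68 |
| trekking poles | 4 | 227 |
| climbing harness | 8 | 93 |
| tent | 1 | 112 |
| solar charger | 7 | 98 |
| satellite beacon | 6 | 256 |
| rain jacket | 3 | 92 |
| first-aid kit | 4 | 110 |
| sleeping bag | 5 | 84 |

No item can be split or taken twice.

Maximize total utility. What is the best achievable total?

Filling by ratio: map case + trekking poles + tent + satellite beacon + rain jacket for 755, with 1 kg left unused.
The 3 kg tied up in rain jacket is better spent on first-aid kit — total rises to 773 (17 kg).
An exhaustive check of the 512 subsets confirms 773.

773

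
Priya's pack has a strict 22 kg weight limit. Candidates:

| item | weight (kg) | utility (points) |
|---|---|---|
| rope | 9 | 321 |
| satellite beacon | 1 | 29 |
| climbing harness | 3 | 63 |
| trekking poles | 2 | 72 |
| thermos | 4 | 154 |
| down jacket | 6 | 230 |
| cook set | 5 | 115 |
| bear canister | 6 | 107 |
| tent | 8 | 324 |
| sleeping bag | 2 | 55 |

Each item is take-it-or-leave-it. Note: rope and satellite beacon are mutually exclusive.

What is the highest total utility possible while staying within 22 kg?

835

Filling by ratio: satellite beacon + trekking poles + thermos + down jacket + tent for 809, with 1 kg left unused.
Dropping satellite beacon frees 1 kg; slotting in sleeping bag (2 kg) lifts the total to 835 at 22 kg.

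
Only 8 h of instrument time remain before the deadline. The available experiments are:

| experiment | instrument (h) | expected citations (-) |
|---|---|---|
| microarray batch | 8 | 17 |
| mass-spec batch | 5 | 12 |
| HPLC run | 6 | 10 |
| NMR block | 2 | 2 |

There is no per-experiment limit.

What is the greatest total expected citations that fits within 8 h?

17

Greedy by ratio would take mass-spec batch + NMR block: 7 h used, total 14.
Dropping mass-spec batch and NMR block frees 7 h; slotting in microarray batch (8 h) lifts the total to 17 at 8 h.
Nothing else within 8 h beats 17.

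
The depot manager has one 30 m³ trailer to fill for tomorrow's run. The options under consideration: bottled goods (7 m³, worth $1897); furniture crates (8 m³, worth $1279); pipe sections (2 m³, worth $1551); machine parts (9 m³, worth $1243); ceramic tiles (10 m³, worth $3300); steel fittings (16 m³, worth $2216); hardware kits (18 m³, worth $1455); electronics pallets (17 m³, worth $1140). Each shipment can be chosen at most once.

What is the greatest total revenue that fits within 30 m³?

8027

Taking bottled goods + furniture crates + pipe sections + ceramic tiles: 27 m³ used, 8027 in revenue.
Every other selection either busts 30 m³ or fails to beat 8027.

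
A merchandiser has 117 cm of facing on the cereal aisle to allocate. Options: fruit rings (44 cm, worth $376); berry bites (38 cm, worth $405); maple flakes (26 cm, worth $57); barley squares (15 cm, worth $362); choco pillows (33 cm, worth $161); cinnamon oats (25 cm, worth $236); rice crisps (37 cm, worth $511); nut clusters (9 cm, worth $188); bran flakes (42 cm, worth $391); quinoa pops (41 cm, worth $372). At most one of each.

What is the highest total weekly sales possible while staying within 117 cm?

1514

By weekly sales per cm: barley squares 24.13, nut clusters 20.89, rice crisps 13.81, berry bites 10.66 lead.
Greedy by ratio would take berry bites + barley squares + rice crisps + nut clusters: 99 cm used, total 1466.
The 9 cm tied up in nut clusters is better spent on cinnamon oats — total rises to 1514 (115 cm).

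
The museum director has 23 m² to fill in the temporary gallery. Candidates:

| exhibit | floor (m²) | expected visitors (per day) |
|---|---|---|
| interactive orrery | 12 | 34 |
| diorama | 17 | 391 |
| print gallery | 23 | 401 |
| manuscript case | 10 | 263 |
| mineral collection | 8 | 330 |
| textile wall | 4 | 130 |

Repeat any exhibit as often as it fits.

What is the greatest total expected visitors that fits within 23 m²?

790

2×mineral collection + textile wall uses 20 of the 23 m² and totals 790.
No other feasible combination exceeds 790.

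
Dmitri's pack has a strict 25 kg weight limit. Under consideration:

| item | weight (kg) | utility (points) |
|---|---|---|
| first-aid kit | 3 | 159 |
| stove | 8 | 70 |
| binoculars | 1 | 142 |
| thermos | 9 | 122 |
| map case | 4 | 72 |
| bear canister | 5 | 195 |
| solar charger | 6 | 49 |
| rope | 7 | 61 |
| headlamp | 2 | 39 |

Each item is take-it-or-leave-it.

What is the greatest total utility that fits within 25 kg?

By utility per kg: binoculars 142.00, first-aid kit 53.00, bear canister 39.00, headlamp 19.50 lead.
First-aid kit + binoculars + thermos + map case + bear canister + headlamp uses 24 of the 25 kg and totals 729.
No other feasible combination exceeds 729.

729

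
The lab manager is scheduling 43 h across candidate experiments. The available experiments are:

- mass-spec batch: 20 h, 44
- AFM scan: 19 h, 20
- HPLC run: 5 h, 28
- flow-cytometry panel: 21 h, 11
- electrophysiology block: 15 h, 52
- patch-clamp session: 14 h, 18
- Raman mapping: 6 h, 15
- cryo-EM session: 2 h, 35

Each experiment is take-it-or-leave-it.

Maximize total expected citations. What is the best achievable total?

Density check — cryo-EM session 17.50, HPLC run 5.60, electrophysiology block 3.47, Raman mapping 2.50 are the best per h.
A density-first pass picks HPLC run + electrophysiology block + patch-clamp session + Raman mapping + cryo-EM session — 148 at 42 h.
The 20 h tied up in patch-clamp session and Raman mapping is better spent on mass-spec batch — total rises to 159 (42 h).
That's the maximum — no swap from here does better than 159.

159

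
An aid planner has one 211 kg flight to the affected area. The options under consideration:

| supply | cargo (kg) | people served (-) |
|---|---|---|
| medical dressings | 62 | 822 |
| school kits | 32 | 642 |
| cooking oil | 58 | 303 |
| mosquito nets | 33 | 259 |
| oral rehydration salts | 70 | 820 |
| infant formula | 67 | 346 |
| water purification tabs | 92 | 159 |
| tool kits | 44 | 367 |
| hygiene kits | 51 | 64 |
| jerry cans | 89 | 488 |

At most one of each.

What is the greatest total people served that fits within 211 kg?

Best packing: medical dressings + school kits + oral rehydration salts + tool kits — 208 kg, 2651 total.
The closest alternative, medical dressings + school kits + mosquito nets + oral rehydration salts, reaches only 2543.

2651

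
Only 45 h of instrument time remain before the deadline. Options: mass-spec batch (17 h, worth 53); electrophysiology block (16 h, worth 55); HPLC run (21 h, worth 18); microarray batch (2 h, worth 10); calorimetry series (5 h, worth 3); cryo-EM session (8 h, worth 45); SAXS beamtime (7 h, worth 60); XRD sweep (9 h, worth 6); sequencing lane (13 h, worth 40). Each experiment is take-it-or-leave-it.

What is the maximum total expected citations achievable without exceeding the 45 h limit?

A density-first pass picks electrophysiology block + microarray batch + cryo-EM session + SAXS beamtime + XRD sweep — 176 at 42 h.
Replace microarray batch and XRD sweep with sequencing lane: the trade gains 24 net, giving 200 at 44 h.
Runner-up mass-spec batch + cryo-EM session + SAXS beamtime + sequencing lane tops out at 198.

200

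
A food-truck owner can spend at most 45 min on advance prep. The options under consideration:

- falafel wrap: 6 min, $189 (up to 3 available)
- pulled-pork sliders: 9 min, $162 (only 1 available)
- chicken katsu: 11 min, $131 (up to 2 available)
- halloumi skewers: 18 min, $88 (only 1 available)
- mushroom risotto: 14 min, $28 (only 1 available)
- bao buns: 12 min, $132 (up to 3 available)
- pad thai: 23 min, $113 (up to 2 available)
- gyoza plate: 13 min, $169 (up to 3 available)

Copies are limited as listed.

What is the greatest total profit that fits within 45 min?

905

The ratio heuristic lands on 3×falafel wrap + pulled-pork sliders + gyoza plate (898) but leaves 5 min idle.
Replace pulled-pork sliders with gyoza plate: the trade gains 7 net, giving 905 at 44 min.
The spare 1 min is too small for any remaining dish, and no exchange beats 905.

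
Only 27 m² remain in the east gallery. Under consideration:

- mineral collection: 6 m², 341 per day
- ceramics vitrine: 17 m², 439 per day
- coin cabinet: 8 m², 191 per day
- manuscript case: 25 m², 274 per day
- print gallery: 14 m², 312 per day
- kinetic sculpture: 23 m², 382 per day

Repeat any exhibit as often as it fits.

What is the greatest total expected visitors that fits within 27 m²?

By expected visitors per m²: mineral collection 56.83, ceramics vitrine 25.82, coin cabinet 23.88, print gallery 22.29 lead.
The ratio ordering already packs tightly: 4×mineral collection, 24 m², 1364.

1364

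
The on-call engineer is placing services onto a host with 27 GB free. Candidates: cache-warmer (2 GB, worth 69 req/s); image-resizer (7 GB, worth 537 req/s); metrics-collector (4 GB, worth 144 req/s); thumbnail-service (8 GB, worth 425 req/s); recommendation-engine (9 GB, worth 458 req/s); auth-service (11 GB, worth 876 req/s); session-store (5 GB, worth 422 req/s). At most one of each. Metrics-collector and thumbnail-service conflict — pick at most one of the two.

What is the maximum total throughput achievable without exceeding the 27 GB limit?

1979

Ranking by ratio (throughput/GB): session-store 84.40, auth-service 79.64, image-resizer 76.71, thumbnail-service 53.12.
Taking image-resizer + metrics-collector + auth-service + session-store: 27 GB used, 1979 in throughput.
An exhaustive check of the 128 subsets confirms 1979.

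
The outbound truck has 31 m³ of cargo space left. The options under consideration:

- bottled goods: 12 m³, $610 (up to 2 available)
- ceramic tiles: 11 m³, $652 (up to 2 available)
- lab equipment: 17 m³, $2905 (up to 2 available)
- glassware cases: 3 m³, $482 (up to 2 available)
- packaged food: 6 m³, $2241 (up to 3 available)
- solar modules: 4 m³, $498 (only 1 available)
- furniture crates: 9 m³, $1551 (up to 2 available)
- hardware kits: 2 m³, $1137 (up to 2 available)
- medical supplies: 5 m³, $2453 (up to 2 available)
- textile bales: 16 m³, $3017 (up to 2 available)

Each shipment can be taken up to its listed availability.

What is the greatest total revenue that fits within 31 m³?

12766

By revenue per m³: hardware kits 568.50, medical supplies 490.60, packaged food 373.50, textile bales 188.56 lead.
Taking the top-ratio shipments first gives glassware cases + 2×packaged food + 2×hardware kits + 2×medical supplies for 12144 (29 m³).
The 5 m³ tied up in glassware cases and hardware kits is better spent on packaged food — total rises to 12766 (30 m³).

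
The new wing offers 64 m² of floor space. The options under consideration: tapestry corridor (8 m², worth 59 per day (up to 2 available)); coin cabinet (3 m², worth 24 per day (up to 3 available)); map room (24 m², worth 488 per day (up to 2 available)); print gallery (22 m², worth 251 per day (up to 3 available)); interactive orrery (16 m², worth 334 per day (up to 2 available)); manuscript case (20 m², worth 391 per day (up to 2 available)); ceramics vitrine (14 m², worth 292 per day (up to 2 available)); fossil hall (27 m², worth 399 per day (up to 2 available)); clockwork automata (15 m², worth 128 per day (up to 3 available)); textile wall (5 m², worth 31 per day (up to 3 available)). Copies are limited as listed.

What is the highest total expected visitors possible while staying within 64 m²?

1310

By expected visitors per m²: interactive orrery 20.88, ceramics vitrine 20.86, map room 20.33 lead.
Taking the top-ratio exhibits first gives coin cabinet + 2×interactive orrery + 2×ceramics vitrine for 1276 (63 m²).
The 47 m² tied up in coin cabinet and interactive orrery and 2×ceramics vitrine is better spent on 2×map room — total rises to 1310 (64 m²).
No other feasible combination exceeds 1310.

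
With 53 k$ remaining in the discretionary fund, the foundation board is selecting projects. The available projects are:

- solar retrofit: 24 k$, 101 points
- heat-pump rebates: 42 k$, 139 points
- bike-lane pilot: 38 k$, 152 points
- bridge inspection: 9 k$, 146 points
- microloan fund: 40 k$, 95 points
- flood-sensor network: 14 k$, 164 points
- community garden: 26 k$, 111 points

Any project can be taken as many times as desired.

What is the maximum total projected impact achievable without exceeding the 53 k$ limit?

748

Density check — bridge inspection 16.22, flood-sensor network 11.71, community garden 4.27, solar retrofit 4.21 are the best per k$.
The ratio heuristic lands on 5×bridge inspection (730) but leaves 8 k$ idle.
Dropping bridge inspection frees 9 k$; slotting in flood-sensor network (14 k$) lifts the total to 748 at 50 k$.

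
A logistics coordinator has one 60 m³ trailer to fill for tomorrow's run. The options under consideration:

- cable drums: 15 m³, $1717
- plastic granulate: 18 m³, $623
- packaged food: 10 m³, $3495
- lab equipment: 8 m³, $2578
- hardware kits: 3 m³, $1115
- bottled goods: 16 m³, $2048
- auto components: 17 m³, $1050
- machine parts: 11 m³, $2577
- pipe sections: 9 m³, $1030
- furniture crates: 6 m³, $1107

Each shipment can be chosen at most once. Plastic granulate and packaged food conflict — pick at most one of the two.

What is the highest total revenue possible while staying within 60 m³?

The ratio ordering already packs tightly: packaged food + lab equipment + hardware kits + bottled goods + machine parts + furniture crates, 54 m³, 12920.
An exhaustive check of the 1024 subsets confirms 12920.

12920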